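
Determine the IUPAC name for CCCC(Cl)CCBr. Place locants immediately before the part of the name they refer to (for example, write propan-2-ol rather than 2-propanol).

The parent chain contains 6 carbons (hexane).
The numbering direction is chosen so that the substituent locant set {1,3} is lower than {4,6} at the first point of difference.
That gives a bromo group at C-1; a chloro group at C-3.
Prefixes are listed alphabetically: bromo, chloro.
Putting it together: 1-bromo-3-chlorohexane.

1-bromo-3-chlorohexane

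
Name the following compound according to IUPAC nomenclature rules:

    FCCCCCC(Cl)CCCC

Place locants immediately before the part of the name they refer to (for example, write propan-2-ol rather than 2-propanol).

The parent chain contains 10 carbons (decane).
Number the chain so that the substituent locant set {1,6} is lower than {5,10} at the first point of difference.
With this numbering: a chloro group at C-6; a fluoro group at C-1.
Prefixes are listed alphabetically: chloro, fluoro.
Putting it together: 6-chloro-1-fluorodecane.

6-chloro-1-fluorodecane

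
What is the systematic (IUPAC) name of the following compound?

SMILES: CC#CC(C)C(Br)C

5-bromo-4-methylhex-2-yne

Counting along the main chain through the multiple bond gives 6 carbons: the parent is hexane.
The chain contains a C≡C triple bond, so the unsaturation ending is -yne.
Number the chain so that numbering from this end puts the triple bond at C-2 rather than C-4.
With this numbering: the triple bond between C-2 and C-3; a bromo group at C-5; a methyl group at C-4.
Prefixes are listed alphabetically: bromo, methyl.
The name is 5-bromo-4-methylhex-2-yne.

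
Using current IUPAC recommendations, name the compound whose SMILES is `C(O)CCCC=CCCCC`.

The longest chain bearing the –OH group and the multiple bond is 10 carbons long (decane).
The highest-priority functional group is an alcohol (–OH), so the name ends in -ol.
There is one C=C double bond, indicated by the ending -ene.
The numbering direction is chosen so that numbering from this end puts the hydroxyl group at C-1 rather than C-10.
This places the hydroxyl at C-1; the double bond between C-5 and C-6.
The name is dec-5-en-1-ol.

dec-5-en-1-ol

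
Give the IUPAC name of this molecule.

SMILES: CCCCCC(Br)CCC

The longest carbon chain is 9 atoms: the parent is nonane.
Choose the numbering such that the substituent locant set {4} is lower than {6} at the first point of difference.
This places a bromo group at C-4.
Assembling the pieces gives 4-bromononane.

4-bromononane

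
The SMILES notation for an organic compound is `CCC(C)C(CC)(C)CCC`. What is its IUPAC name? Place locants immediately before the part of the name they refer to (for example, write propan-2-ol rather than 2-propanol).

The longest carbon chain is 7 atoms: the parent is heptane.
Choose the numbering such that the substituent locant set {3,4,4} is lower than {4,4,5} at the first point of difference.
This places an ethyl group at C-4; methyl groups at C-3 and C-4.
Substituent prefixes are cited in alphabetical order (multiplying prefixes like di-/tri- are ignored for ordering).
Assembling the pieces gives 4-ethyl-3,4-dimethylheptane.

4-ethyl-3,4-dimethylheptane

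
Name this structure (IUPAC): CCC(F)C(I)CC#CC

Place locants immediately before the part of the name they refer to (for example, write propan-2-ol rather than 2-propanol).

The longest carbon chain that includes the multiple bond has 8 carbons, so the parent hydride is octane.
The chain contains a C≡C triple bond, so the unsaturation ending is -yne.
Number the chain so that numbering from this end puts the triple bond at C-2 rather than C-6.
This places the triple bond between C-2 and C-3; a fluoro group at C-6; an iodo group at C-5.
Prefixes are listed alphabetically: fluoro, iodo.
Putting it together: 6-fluoro-5-iodooct-2-yne.

6-fluoro-5-iodooct-2-yne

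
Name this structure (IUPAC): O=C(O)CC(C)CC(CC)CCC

The longest chain bearing the –COOH group is 8 carbons long (octane).
The highest-priority functional group is a carboxylic acid (terminal –COOH), so the name ends in -oic acid.
Number the chain so that the carboxylic acid carbon is C-1 by definition.
With this numbering: an ethyl group at C-5; a methyl group at C-3.
The substituents are ordered alphabetically, ignoring any di-/tri- multipliers.
Putting it together: 5-ethyl-3-methyloctanoic acid.

5-ethyl-3-methyloctanoic acid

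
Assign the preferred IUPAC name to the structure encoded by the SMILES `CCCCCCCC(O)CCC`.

The longest carbon chain that includes the –OH group has 11 carbons, so the parent hydride is undecane.
The highest-priority functional group is an alcohol (–OH), so the name ends in -ol.
Choose the numbering such that numbering from this end puts the hydroxyl group at C-4 rather than C-8.
This places the hydroxyl at C-4.
The name is undecan-4-ol.

undecan-4-ol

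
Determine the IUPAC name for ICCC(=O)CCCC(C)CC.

1-iodo-7-methylnonan-3-one

Counting along the main chain through the carbonyl gives 9 carbons: the parent is nonane.
A ketone (C=O on an internal carbon) is the principal characteristic group, giving the suffix -one.
Choose the numbering such that numbering from this end puts the carbonyl group at C-3 rather than C-7.
With this numbering: the carbonyl at C-3; an iodo group at C-1; a methyl group at C-7.
Substituent prefixes are cited in alphabetical order (multiplying prefixes like di-/tri- are ignored for ordering).
Assembling the pieces gives 1-iodo-7-methylnonan-3-one.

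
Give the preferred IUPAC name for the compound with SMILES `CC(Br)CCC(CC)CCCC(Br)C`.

The parent chain contains 10 carbons (decane).
Choose the numbering such that the substituent locant set {2,5,9} is lower than {2,6,9} at the first point of difference.
With this numbering: bromo groups at C-2 and C-9; an ethyl group at C-5.
Substituent prefixes are cited in alphabetical order (multiplying prefixes like di-/tri- are ignored for ordering).
Putting it together: 2,9-dibromo-5-ethyldecane.

2,9-dibromo-5-ethyldecane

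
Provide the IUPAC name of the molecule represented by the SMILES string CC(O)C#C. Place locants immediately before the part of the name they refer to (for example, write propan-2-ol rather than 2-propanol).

but-3-yn-2-ol

The longest chain bearing the –OH group and the multiple bond is 4 carbons long (butane).
The highest-priority functional group is an alcohol (–OH), so the name ends in -ol.
There is one C≡C triple bond, indicated by the ending -yne.
Number the chain so that numbering from this end puts the hydroxyl group at C-2 rather than C-3.
With this numbering: the hydroxyl at C-2; the triple bond between C-3 and C-4.
Putting it together: but-3-yn-2-ol.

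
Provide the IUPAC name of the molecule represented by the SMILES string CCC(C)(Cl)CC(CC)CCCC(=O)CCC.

The longest carbon chain that includes the carbonyl has 12 carbons, so the parent hydride is dodecane.
A ketone (C=O on an internal carbon) is the principal characteristic group, giving the suffix -one.
Choose the numbering such that numbering from this end puts the carbonyl group at C-4 rather than C-9.
That gives the carbonyl at C-4; a chloro group at C-10; an ethyl group at C-8; a methyl group at C-10.
The substituents are ordered alphabetically, ignoring any di-/tri- multipliers.
Putting it together: 10-chloro-8-ethyl-10-methyldodecan-4-one.

10-chloro-8-ethyl-10-methyldodecan-4-one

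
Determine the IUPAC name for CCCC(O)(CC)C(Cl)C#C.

The longest carbon chain that includes the –OH group and the multiple bond has 7 carbons, so the parent hydride is heptane.
The principal characteristic group is an alcohol (–OH), named with the suffix -ol.
There is one C≡C triple bond, indicated by the ending -yne.
Choose the numbering such that numbering from this end puts the triple bond at C-1 rather than C-6.
With this numbering: the hydroxyl at C-4; the triple bond between C-1 and C-2; a chloro group at C-3; an ethyl group at C-4.
The substituents are ordered alphabetically, ignoring any di-/tri- multipliers.
Putting it together: 3-chloro-4-ethylhept-1-yn-4-ol.

3-chloro-4-ethylhept-1-yn-4-ol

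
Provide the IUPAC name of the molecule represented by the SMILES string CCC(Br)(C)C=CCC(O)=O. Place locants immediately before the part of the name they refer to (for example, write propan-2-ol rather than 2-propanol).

5-bromo-5-methylhept-3-enoic acid

The longest chain bearing the –COOH group and the multiple bond is 7 carbons long (heptane).
A carboxylic acid (terminal –COOH) is the principal characteristic group, giving the suffix -oic acid.
A C=C double bond in the chain gives the infix -ene-.
Choose the numbering such that the carboxylic acid carbon is C-1 by definition.
With this numbering: the double bond between C-3 and C-4; a bromo group at C-5; a methyl group at C-5.
Prefixes are listed alphabetically: bromo, methyl.
Putting it together: 5-bromo-5-methylhept-3-enoic acid.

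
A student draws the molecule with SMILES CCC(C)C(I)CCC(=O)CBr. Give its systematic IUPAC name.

1-bromo-5-iodo-6-methyloctan-2-one

The longest carbon chain that includes the carbonyl has 8 carbons, so the parent hydride is octane.
A ketone (C=O on an internal carbon) is the principal characteristic group, giving the suffix -one.
Number the chain so that numbering from this end puts the carbonyl group at C-2 rather than C-7.
This places the carbonyl at C-2; a bromo group at C-1; an iodo group at C-5; a methyl group at C-6.
Substituent prefixes are cited in alphabetical order (multiplying prefixes like di-/tri- are ignored for ordering).
Putting it together: 1-bromo-5-iodo-6-methyloctan-2-one.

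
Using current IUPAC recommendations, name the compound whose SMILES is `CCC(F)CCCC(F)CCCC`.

3,7-difluoroundecane

The parent chain contains 11 carbons (undecane).
The numbering direction is chosen so that the substituent locant set {3,7} is lower than {5,9} at the first point of difference.
That gives fluoro groups at C-3 and C-7.
Assembling the pieces gives 3,7-difluoroundecane.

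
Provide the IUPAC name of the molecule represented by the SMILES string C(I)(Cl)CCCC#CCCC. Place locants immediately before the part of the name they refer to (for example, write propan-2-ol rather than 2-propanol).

The longest chain bearing the multiple bond is 9 carbons long (nonane).
The chain contains a C≡C triple bond, so the unsaturation ending is -yne.
The numbering direction is chosen so that numbering from this end puts the triple bond at C-4 rather than C-5.
This places the triple bond between C-4 and C-5; a chloro group at C-9; an iodo group at C-9.
Prefixes are listed alphabetically: chloro, iodo.
Putting it together: 9-chloro-9-iodonon-4-yne.

9-chloro-9-iodonon-4-yne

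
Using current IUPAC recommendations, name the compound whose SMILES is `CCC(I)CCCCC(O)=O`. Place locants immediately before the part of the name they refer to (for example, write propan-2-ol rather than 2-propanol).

6-iodooctanoic acid

The longest carbon chain that includes the –COOH group has 8 carbons, so the parent hydride is octane.
The highest-priority functional group is a carboxylic acid (terminal –COOH), so the name ends in -oic acid.
Choose the numbering such that the carboxylic acid carbon is C-1 by definition.
This places an iodo group at C-6.
The name is 6-iodooctanoic acid.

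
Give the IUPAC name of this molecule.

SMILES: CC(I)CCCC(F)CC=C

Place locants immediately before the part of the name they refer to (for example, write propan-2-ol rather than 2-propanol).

4-fluoro-8-iodonon-1-ene

The longest carbon chain that includes the multiple bond has 9 carbons, so the parent hydride is nonane.
A C=C double bond in the chain gives the infix -ene-.
Number the chain so that numbering from this end puts the double bond at C-1 rather than C-8.
With this numbering: the double bond between C-1 and C-2; a fluoro group at C-4; an iodo group at C-8.
The substituents are ordered alphabetically, ignoring any di-/tri- multipliers.
The name is 4-fluoro-8-iodonon-1-ene.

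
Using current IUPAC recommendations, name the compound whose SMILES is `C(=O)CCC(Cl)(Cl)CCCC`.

The longest carbon chain that includes the –CHO group has 8 carbons, so the parent hydride is octane.
An aldehyde (terminal –CHO) is the principal characteristic group, giving the suffix -al.
Number the chain so that the aldehyde carbon is C-1 by definition.
With this numbering: two chloro groups at C-4.
Assembling the pieces gives 4,4-dichlorooctanal.

4,4-dichlorooctanal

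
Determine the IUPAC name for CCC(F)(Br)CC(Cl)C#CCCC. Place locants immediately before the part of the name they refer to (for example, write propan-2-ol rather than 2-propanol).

8-bromo-6-chloro-8-fluorodec-4-yne

The longest chain bearing the multiple bond is 10 carbons long (decane).
A C≡C triple bond in the chain gives the infix -yne-.
Number the chain so that numbering from this end puts the triple bond at C-4 rather than C-6.
This places the triple bond between C-4 and C-5; a bromo group at C-8; a chloro group at C-6; a fluoro group at C-8.
Prefixes are listed alphabetically: bromo, chloro, fluoro.
Putting it together: 8-bromo-6-chloro-8-fluorodec-4-yne.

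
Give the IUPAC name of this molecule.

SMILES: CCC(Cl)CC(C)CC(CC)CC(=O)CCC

The longest chain bearing the carbonyl is 12 carbons long (dodecane).
The highest-priority functional group is a ketone (C=O on an internal carbon), so the name ends in -one.
Choose the numbering such that numbering from this end puts the carbonyl group at C-4 rather than C-9.
With this numbering: the carbonyl at C-4; a chloro group at C-10; an ethyl group at C-6; a methyl group at C-8.
The substituents are ordered alphabetically, ignoring any di-/tri- multipliers.
Assembling the pieces gives 10-chloro-6-ethyl-8-methyldodecan-4-one.

10-chloro-6-ethyl-8-methyldodecan-4-one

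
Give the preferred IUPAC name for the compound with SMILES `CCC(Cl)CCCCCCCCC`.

3-chlorododecane

The longest continuous carbon chain has 12 atoms, so the parent hydride is dodecane.
Choose the numbering such that the substituent locant set {3} is lower than {10} at the first point of difference.
With this numbering: a chloro group at C-3.
Assembling the pieces gives 3-chlorododecane.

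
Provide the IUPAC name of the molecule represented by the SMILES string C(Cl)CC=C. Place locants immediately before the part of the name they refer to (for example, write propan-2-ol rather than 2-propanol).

The longest chain bearing the multiple bond is 4 carbons long (butane).
The chain contains a C=C double bond, so the unsaturation ending is -ene.
Choose the numbering such that numbering from this end puts the double bond at C-1 rather than C-3.
With this numbering: the double bond between C-1 and C-2; a chloro group at C-4.
Assembling the pieces gives 4-chlorobut-1-ene.

4-chlorobut-1-ene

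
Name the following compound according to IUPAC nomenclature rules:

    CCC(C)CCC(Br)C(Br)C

2,3-dibromo-6-methyloctane

The longest carbon chain is 8 atoms: the parent is octane.
Number the chain so that the substituent locant set {2,3,6} is lower than {3,6,7} at the first point of difference.
This places bromo groups at C-2 and C-3; a methyl group at C-6.
Substituent prefixes are cited in alphabetical order (multiplying prefixes like di-/tri- are ignored for ordering).
Putting it together: 2,3-dibromo-6-methyloctane.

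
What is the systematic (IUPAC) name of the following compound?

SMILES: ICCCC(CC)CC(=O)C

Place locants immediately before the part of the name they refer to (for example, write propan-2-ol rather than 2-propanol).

4-ethyl-7-iodoheptan-2-one

The longest carbon chain that includes the carbonyl has 7 carbons, so the parent hydride is heptane.
The highest-priority functional group is a ketone (C=O on an internal carbon), so the name ends in -one.
Choose the numbering such that numbering from this end puts the carbonyl group at C-2 rather than C-6.
With this numbering: the carbonyl at C-2; an ethyl group at C-4; an iodo group at C-7.
The substituents are ordered alphabetically, ignoring any di-/tri- multipliers.
Putting it together: 4-ethyl-7-iodoheptan-2-one.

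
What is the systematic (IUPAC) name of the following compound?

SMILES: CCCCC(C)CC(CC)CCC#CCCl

Counting along the main chain through the multiple bond gives 12 carbons: the parent is dodecane.
The chain contains a C≡C triple bond, so the unsaturation ending is -yne.
Number the chain so that numbering from this end puts the triple bond at C-2 rather than C-10.
With this numbering: the triple bond between C-2 and C-3; a chloro group at C-1; an ethyl group at C-6; a methyl group at C-8.
The substituents are ordered alphabetically, ignoring any di-/tri- multipliers.
Putting it together: 1-chloro-6-ethyl-8-methyldodec-2-yne.

1-chloro-6-ethyl-8-methyldodec-2-yne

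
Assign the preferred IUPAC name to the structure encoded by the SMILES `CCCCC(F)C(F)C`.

The parent chain contains 7 carbons (heptane).
Number the chain so that the substituent locant set {2,3} is lower than {5,6} at the first point of difference.
That gives fluoro groups at C-2 and C-3.
Assembling the pieces gives 2,3-difluoroheptane.

2,3-difluoroheptane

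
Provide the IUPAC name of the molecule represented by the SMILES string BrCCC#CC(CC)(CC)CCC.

1-bromo-5,5-diethyloct-3-yne

Counting along the main chain through the multiple bond gives 8 carbons: the parent is octane.
The chain contains a C≡C triple bond, so the unsaturation ending is -yne.
Number the chain so that numbering from this end puts the triple bond at C-3 rather than C-5.
That gives the triple bond between C-3 and C-4; a bromo group at C-1; two ethyl groups at C-5.
Prefixes are listed alphabetically: bromo, ethyl.
Assembling the pieces gives 1-bromo-5,5-diethyloct-3-yne.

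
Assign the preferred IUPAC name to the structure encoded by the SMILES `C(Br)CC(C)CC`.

The longest continuous carbon chain has 5 atoms, so the parent hydride is pentane.
Number the chain so that the substituent locant set {1,3} is lower than {3,5} at the first point of difference.
That gives a bromo group at C-1; a methyl group at C-3.
Substituent prefixes are cited in alphabetical order (multiplying prefixes like di-/tri- are ignored for ordering).
The name is 1-bromo-3-methylpentane.

1-bromo-3-methylpentane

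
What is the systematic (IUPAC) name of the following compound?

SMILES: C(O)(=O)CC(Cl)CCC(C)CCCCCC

The longest chain bearing the –COOH group is 12 carbons long (dodecane).
A carboxylic acid (terminal –COOH) is the principal characteristic group, giving the suffix -oic acid.
Number the chain so that the carboxylic acid carbon is C-1 by definition.
This places a chloro group at C-3; a methyl group at C-6.
The substituents are ordered alphabetically, ignoring any di-/tri- multipliers.
The name is 3-chloro-6-methyldodecanoic acid.

3-chloro-6-methyldodecanoic acid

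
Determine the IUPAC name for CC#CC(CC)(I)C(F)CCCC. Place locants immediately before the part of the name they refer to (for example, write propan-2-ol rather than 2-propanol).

Counting along the main chain through the multiple bond gives 9 carbons: the parent is nonane.
The chain contains a C≡C triple bond, so the unsaturation ending is -yne.
Number the chain so that numbering from this end puts the triple bond at C-2 rather than C-7.
This places the triple bond between C-2 and C-3; an ethyl group at C-4; a fluoro group at C-5; an iodo group at C-4.
Prefixes are listed alphabetically: ethyl, fluoro, iodo.
Assembling the pieces gives 4-ethyl-5-fluoro-4-iodonon-2-yne.

4-ethyl-5-fluoro-4-iodonon-2-yne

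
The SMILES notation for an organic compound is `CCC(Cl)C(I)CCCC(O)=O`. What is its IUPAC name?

The longest carbon chain that includes the –COOH group has 8 carbons, so the parent hydride is octane.
A carboxylic acid (terminal –COOH) is the principal characteristic group, giving the suffix -oic acid.
The numbering direction is chosen so that the carboxylic acid carbon is C-1 by definition.
With this numbering: a chloro group at C-6; an iodo group at C-5.
Prefixes are listed alphabetically: chloro, iodo.
The name is 6-chloro-5-iodooctanoic acid.

6-chloro-5-iodooctanoic acid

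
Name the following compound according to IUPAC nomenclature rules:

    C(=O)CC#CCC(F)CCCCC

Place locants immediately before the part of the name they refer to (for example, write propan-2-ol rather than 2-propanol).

6-fluoroundec-3-ynal

The longest chain bearing the –CHO group and the multiple bond is 11 carbons long (undecane).
The highest-priority functional group is an aldehyde (terminal –CHO), so the name ends in -al.
A C≡C triple bond in the chain gives the infix -yne-.
Number the chain so that the aldehyde carbon is C-1 by definition.
With this numbering: the triple bond between C-3 and C-4; a fluoro group at C-6.
Putting it together: 6-fluoroundec-3-ynal.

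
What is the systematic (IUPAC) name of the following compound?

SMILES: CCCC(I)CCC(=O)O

4-iodoheptanoic acid

The longest carbon chain that includes the –COOH group has 7 carbons, so the parent hydride is heptane.
The principal characteristic group is a carboxylic acid (terminal –COOH), named with the suffix -oic acid.
Choose the numbering such that the carboxylic acid carbon is C-1 by definition.
With this numbering: an iodo group at C-4.
Putting it together: 4-iodoheptanoic acid.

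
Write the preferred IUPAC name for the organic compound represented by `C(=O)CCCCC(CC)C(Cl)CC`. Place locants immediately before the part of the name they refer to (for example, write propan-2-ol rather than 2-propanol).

7-chloro-6-ethylnonanal

Counting along the main chain through the –CHO group gives 9 carbons: the parent is nonane.
The principal characteristic group is an aldehyde (terminal –CHO), named with the suffix -al.
Choose the numbering such that the aldehyde carbon is C-1 by definition.
That gives a chloro group at C-7; an ethyl group at C-6.
The substituents are ordered alphabetically, ignoring any di-/tri- multipliers.
Assembling the pieces gives 7-chloro-6-ethylnonanal.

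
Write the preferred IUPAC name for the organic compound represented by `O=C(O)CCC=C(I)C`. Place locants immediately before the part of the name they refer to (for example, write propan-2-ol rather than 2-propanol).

The longest chain bearing the –COOH group and the multiple bond is 6 carbons long (hexane).
The highest-priority functional group is a carboxylic acid (terminal –COOH), so the name ends in -oic acid.
A C=C double bond in the chain gives the infix -ene-.
The numbering direction is chosen so that the carboxylic acid carbon is C-1 by definition.
This places the double bond between C-4 and C-5; an iodo group at C-5.
Assembling the pieces gives 5-iodohex-4-enoic acid.

5-iodohex-4-enoic acid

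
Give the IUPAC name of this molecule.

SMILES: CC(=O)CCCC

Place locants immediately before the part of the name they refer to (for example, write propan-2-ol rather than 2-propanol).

The longest carbon chain that includes the carbonyl has 6 carbons, so the parent hydride is hexane.
A ketone (C=O on an internal carbon) is the principal characteristic group, giving the suffix -one.
Number the chain so that numbering from this end puts the carbonyl group at C-2 rather than C-5.
That gives the carbonyl at C-2.
The name is hexan-2-one.

hexan-2-one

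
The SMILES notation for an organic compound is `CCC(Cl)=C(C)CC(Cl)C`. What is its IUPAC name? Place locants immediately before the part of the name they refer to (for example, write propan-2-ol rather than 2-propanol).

The longest chain bearing the multiple bond is 7 carbons long (heptane).
A C=C double bond in the chain gives the infix -ene-.
Choose the numbering such that numbering from this end puts the double bond at C-3 rather than C-4.
That gives the double bond between C-3 and C-4; chloro groups at C-3 and C-6; a methyl group at C-4.
Substituent prefixes are cited in alphabetical order (multiplying prefixes like di-/tri- are ignored for ordering).
Assembling the pieces gives 3,6-dichloro-4-methylhept-3-ene.

3,6-dichloro-4-methylhept-3-ene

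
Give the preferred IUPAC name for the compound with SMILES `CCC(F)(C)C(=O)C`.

Counting along the main chain through the carbonyl gives 5 carbons: the parent is pentane.
The principal characteristic group is a ketone (C=O on an internal carbon), named with the suffix -one.
The numbering direction is chosen so that numbering from this end puts the carbonyl group at C-2 rather than C-4.
This places the carbonyl at C-2; a fluoro group at C-3; a methyl group at C-3.
Prefixes are listed alphabetically: fluoro, methyl.
The name is 3-fluoro-3-methylpentan-2-one.

3-fluoro-3-methylpentan-2-one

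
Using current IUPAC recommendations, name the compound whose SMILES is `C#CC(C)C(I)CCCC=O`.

The longest chain bearing the –CHO group and the multiple bond is 8 carbons long (octane).
The principal characteristic group is an aldehyde (terminal –CHO), named with the suffix -al.
A C≡C triple bond in the chain gives the infix -yne-.
Number the chain so that the aldehyde carbon is C-1 by definition.
This places the triple bond between C-7 and C-8; an iodo group at C-5; a methyl group at C-6.
Substituent prefixes are cited in alphabetical order (multiplying prefixes like di-/tri- are ignored for ordering).
The name is 5-iodo-6-methyloct-7-ynal.

5-iodo-6-methyloct-7-ynal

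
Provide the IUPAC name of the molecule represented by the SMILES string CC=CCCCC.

Counting along the main chain through the multiple bond gives 7 carbons: the parent is heptane.
There is one C=C double bond, indicated by the ending -ene.
The numbering direction is chosen so that numbering from this end puts the double bond at C-2 rather than C-5.
With this numbering: the double bond between C-2 and C-3.
Putting it together: hept-2-ene.

hept-2-ene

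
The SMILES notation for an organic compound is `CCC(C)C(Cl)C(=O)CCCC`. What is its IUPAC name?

The longest carbon chain that includes the carbonyl has 9 carbons, so the parent hydride is nonane.
The principal characteristic group is a ketone (C=O on an internal carbon), named with the suffix -one.
Number the chain so that the substituent locant set {3,4} is lower than {6,7} at the first point of difference.
That gives the carbonyl at C-5; a chloro group at C-4; a methyl group at C-3.
Prefixes are listed alphabetically: chloro, methyl.
The name is 4-chloro-3-methylnonan-5-one.

4-chloro-3-methylnonan-5-one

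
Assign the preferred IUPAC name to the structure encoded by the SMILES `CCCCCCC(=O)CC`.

nonan-3-one

The longest carbon chain that includes the carbonyl has 9 carbons, so the parent hydride is nonane.
The highest-priority functional group is a ketone (C=O on an internal carbon), so the name ends in -one.
Number the chain so that numbering from this end puts the carbonyl group at C-3 rather than C-7.
With this numbering: the carbonyl at C-3.
Putting it together: nonan-3-one.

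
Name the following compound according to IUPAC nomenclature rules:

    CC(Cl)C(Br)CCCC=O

The longest chain bearing the –CHO group is 7 carbons long (heptane).
The highest-priority functional group is an aldehyde (terminal –CHO), so the name ends in -al.
Choose the numbering such that the aldehyde carbon is C-1 by definition.
That gives a bromo group at C-5; a chloro group at C-6.
Substituent prefixes are cited in alphabetical order (multiplying prefixes like di-/tri- are ignored for ordering).
Putting it together: 5-bromo-6-chloroheptanal.

5-bromo-6-chloroheptanal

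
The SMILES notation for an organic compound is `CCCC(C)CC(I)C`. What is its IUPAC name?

2-iodo-4-methylheptane

The longest carbon chain is 7 atoms: the parent is heptane.
Choose the numbering such that the substituent locant set {2,4} is lower than {4,6} at the first point of difference.
That gives an iodo group at C-2; a methyl group at C-4.
The substituents are ordered alphabetically, ignoring any di-/tri- multipliers.
Assembling the pieces gives 2-iodo-4-methylheptane.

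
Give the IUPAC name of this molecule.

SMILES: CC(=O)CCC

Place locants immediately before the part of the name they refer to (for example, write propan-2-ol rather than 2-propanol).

Counting along the main chain through the carbonyl gives 5 carbons: the parent is pentane.
The principal characteristic group is a ketone (C=O on an internal carbon), named with the suffix -one.
Choose the numbering such that numbering from this end puts the carbonyl group at C-2 rather than C-4.
With this numbering: the carbonyl at C-2.
The name is pentan-2-one.

pentan-2-one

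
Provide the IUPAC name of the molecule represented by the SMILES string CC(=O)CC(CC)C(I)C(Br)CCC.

The longest carbon chain that includes the carbonyl has 9 carbons, so the parent hydride is nonane.
The principal characteristic group is a ketone (C=O on an internal carbon), named with the suffix -one.
The numbering direction is chosen so that numbering from this end puts the carbonyl group at C-2 rather than C-8.
With this numbering: the carbonyl at C-2; a bromo group at C-6; an ethyl group at C-4; an iodo group at C-5.
The substituents are ordered alphabetically, ignoring any di-/tri- multipliers.
Assembling the pieces gives 6-bromo-4-ethyl-5-iodononan-2-one.

6-bromo-4-ethyl-5-iodononan-2-one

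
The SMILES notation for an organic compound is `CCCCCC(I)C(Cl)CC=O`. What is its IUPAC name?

3-chloro-4-iodononanal

The longest carbon chain that includes the –CHO group has 9 carbons, so the parent hydride is nonane.
An aldehyde (terminal –CHO) is the principal characteristic group, giving the suffix -al.
Number the chain so that the aldehyde carbon is C-1 by definition.
That gives a chloro group at C-3; an iodo group at C-4.
Prefixes are listed alphabetically: chloro, iodo.
Assembling the pieces gives 3-chloro-4-iodononanal.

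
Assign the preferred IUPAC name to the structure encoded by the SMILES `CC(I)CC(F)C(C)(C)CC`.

The longest carbon chain is 7 atoms: the parent is heptane.
Number the chain so that the substituent locant set {2,4,5,5} is lower than {3,3,4,6} at the first point of difference.
That gives a fluoro group at C-4; an iodo group at C-2; two methyl groups at C-5.
Prefixes are listed alphabetically: fluoro, iodo, methyl.
Assembling the pieces gives 4-fluoro-2-iodo-5,5-dimethylheptane.

4-fluoro-2-iodo-5,5-dimethylheptane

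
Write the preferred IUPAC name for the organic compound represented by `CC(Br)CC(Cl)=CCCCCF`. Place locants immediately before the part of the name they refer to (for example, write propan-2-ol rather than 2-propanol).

The longest carbon chain that includes the multiple bond has 9 carbons, so the parent hydride is nonane.
There is one C=C double bond, indicated by the ending -ene.
Number the chain so that numbering from this end puts the double bond at C-4 rather than C-5.
This places the double bond between C-4 and C-5; a bromo group at C-2; a chloro group at C-4; a fluoro group at C-9.
Prefixes are listed alphabetically: bromo, chloro, fluoro.
The name is 2-bromo-4-chloro-9-fluoronon-4-ene.

2-bromo-4-chloro-9-fluoronon-4-ene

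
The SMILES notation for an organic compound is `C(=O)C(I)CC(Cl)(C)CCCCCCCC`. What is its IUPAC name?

4-chloro-2-iodo-4-methyldodecanal

The longest carbon chain that includes the –CHO group has 12 carbons, so the parent hydride is dodecane.
An aldehyde (terminal –CHO) is the principal characteristic group, giving the suffix -al.
Number the chain so that the aldehyde carbon is C-1 by definition.
This places a chloro group at C-4; an iodo group at C-2; a methyl group at C-4.
Substituent prefixes are cited in alphabetical order (multiplying prefixes like di-/tri- are ignored for ordering).
Assembling the pieces gives 4-chloro-2-iodo-4-methyldodecanal.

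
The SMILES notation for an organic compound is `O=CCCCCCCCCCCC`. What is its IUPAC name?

The longest carbon chain that includes the –CHO group has 12 carbons, so the parent hydride is dodecane.
An aldehyde (terminal –CHO) is the principal characteristic group, giving the suffix -al.
The numbering direction is chosen so that the aldehyde carbon is C-1 by definition.
Putting it together: dodecanal.

dodecanal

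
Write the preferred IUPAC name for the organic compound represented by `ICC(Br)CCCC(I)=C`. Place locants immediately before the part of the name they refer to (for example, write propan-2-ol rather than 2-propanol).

6-bromo-2,7-diiodohept-1-ene

The longest carbon chain that includes the multiple bond has 7 carbons, so the parent hydride is heptane.
The chain contains a C=C double bond, so the unsaturation ending is -ene.
Number the chain so that numbering from this end puts the double bond at C-1 rather than C-6.
That gives the double bond between C-1 and C-2; a bromo group at C-6; iodo groups at C-2 and C-7.
Prefixes are listed alphabetically: bromo, iodo.
Assembling the pieces gives 6-bromo-2,7-diiodohept-1-ene.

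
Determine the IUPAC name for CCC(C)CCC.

The parent chain contains 6 carbons (hexane).
Number the chain so that the substituent locant set {3} is lower than {4} at the first point of difference.
That gives a methyl group at C-3.
Putting it together: 3-methylhexane.

3-methylhexane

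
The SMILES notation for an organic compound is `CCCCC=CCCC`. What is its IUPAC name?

non-4-ene

The longest chain bearing the multiple bond is 9 carbons long (nonane).
The chain contains a C=C double bond, so the unsaturation ending is -ene.
Choose the numbering such that numbering from this end puts the double bond at C-4 rather than C-5.
With this numbering: the double bond between C-4 and C-5.
The name is non-4-ene.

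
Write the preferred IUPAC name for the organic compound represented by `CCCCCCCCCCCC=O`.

dodecanal

The longest carbon chain that includes the –CHO group has 12 carbons, so the parent hydride is dodecane.
An aldehyde (terminal –CHO) is the principal characteristic group, giving the suffix -al.
Number the chain so that the aldehyde carbon is C-1 by definition.
The name is dodecanal.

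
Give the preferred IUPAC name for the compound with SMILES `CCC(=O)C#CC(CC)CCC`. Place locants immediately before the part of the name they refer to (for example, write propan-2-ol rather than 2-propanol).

The longest carbon chain that includes the carbonyl and the multiple bond has 9 carbons, so the parent hydride is nonane.
The principal characteristic group is a ketone (C=O on an internal carbon), named with the suffix -one.
There is one C≡C triple bond, indicated by the ending -yne.
Number the chain so that numbering from this end puts the carbonyl group at C-3 rather than C-7.
That gives the carbonyl at C-3; the triple bond between C-4 and C-5; an ethyl group at C-6.
Putting it together: 6-ethylnon-4-yn-3-one.

6-ethylnon-4-yn-3-one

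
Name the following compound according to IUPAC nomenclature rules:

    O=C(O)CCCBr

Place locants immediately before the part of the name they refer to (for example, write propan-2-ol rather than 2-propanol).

4-bromobutanoic acid

The longest chain bearing the –COOH group is 4 carbons long (butane).
The principal characteristic group is a carboxylic acid (terminal –COOH), named with the suffix -oic acid.
The numbering direction is chosen so that the carboxylic acid carbon is C-1 by definition.
With this numbering: a bromo group at C-4.
Putting it together: 4-bromobutanoic acid.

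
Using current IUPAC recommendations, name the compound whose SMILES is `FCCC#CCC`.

The longest carbon chain that includes the multiple bond has 6 carbons, so the parent hydride is hexane.
There is one C≡C triple bond, indicated by the ending -yne.
The numbering direction is chosen so that the substituent locant set {1} is lower than {6} at the first point of difference.
That gives the triple bond between C-3 and C-4; a fluoro group at C-1.
The name is 1-fluorohex-3-yne.

1-fluorohex-3-yne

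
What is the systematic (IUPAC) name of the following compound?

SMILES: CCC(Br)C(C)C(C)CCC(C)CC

The longest continuous carbon chain has 10 atoms, so the parent hydride is decane.
Choose the numbering such that the substituent locant set {3,4,5,8} is lower than {3,6,7,8} at the first point of difference.
That gives a bromo group at C-3; methyl groups at C-4 and C-5 and C-8.
The substituents are ordered alphabetically, ignoring any di-/tri- multipliers.
The name is 3-bromo-4,5,8-trimethyldecane.

3-bromo-4,5,8-trimethyldecane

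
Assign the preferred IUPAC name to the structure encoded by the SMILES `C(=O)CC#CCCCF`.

7-fluorohept-3-ynal

Counting along the main chain through the –CHO group and the multiple bond gives 7 carbons: the parent is heptane.
The principal characteristic group is an aldehyde (terminal –CHO), named with the suffix -al.
The chain contains a C≡C triple bond, so the unsaturation ending is -yne.
Number the chain so that the aldehyde carbon is C-1 by definition.
This places the triple bond between C-3 and C-4; a fluoro group at C-7.
Assembling the pieces gives 7-fluorohept-3-ynal.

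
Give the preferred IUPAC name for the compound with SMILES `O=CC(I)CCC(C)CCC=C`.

2-iodo-5-methylnon-8-enal

Counting along the main chain through the –CHO group and the multiple bond gives 9 carbons: the parent is nonane.
The principal characteristic group is an aldehyde (terminal –CHO), named with the suffix -al.
The chain contains a C=C double bond, so the unsaturation ending is -ene.
Choose the numbering such that the aldehyde carbon is C-1 by definition.
That gives the double bond between C-8 and C-9; an iodo group at C-2; a methyl group at C-5.
The substituents are ordered alphabetically, ignoring any di-/tri- multipliers.
Putting it together: 2-iodo-5-methylnon-8-enal.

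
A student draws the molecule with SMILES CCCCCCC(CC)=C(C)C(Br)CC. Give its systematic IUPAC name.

3-bromo-5-ethyl-4-methylundec-4-ene

Counting along the main chain through the multiple bond gives 11 carbons: the parent is undecane.
The chain contains a C=C double bond, so the unsaturation ending is -ene.
Choose the numbering such that numbering from this end puts the double bond at C-4 rather than C-7.
That gives the double bond between C-4 and C-5; a bromo group at C-3; an ethyl group at C-5; a methyl group at C-4.
The substituents are ordered alphabetically, ignoring any di-/tri- multipliers.
The name is 3-bromo-5-ethyl-4-methylundec-4-ene.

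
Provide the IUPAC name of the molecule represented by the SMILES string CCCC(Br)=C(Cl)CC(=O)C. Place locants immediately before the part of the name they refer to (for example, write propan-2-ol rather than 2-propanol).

5-bromo-4-chlorooct-4-en-2-one

Counting along the main chain through the carbonyl and the multiple bond gives 8 carbons: the parent is octane.
The highest-priority functional group is a ketone (C=O on an internal carbon), so the name ends in -one.
There is one C=C double bond, indicated by the ending -ene.
The numbering direction is chosen so that numbering from this end puts the carbonyl group at C-2 rather than C-7.
That gives the carbonyl at C-2; the double bond between C-4 and C-5; a bromo group at C-5; a chloro group at C-4.
Prefixes are listed alphabetically: bromo, chloro.
The name is 5-bromo-4-chlorooct-4-en-2-one.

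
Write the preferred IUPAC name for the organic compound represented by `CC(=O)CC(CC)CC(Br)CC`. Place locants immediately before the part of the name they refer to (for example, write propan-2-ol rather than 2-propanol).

6-bromo-4-ethyloctan-2-one

The longest chain bearing the carbonyl is 8 carbons long (octane).
The highest-priority functional group is a ketone (C=O on an internal carbon), so the name ends in -one.
Choose the numbering such that numbering from this end puts the carbonyl group at C-2 rather than C-7.
This places the carbonyl at C-2; a bromo group at C-6; an ethyl group at C-4.
The substituents are ordered alphabetically, ignoring any di-/tri- multipliers.
The name is 6-bromo-4-ethyloctan-2-one.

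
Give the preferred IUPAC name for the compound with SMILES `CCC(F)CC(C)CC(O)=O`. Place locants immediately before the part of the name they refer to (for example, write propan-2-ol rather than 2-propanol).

5-fluoro-3-methylheptanoic acid

Counting along the main chain through the –COOH group gives 7 carbons: the parent is heptane.
The principal characteristic group is a carboxylic acid (terminal –COOH), named with the suffix -oic acid.
Number the chain so that the carboxylic acid carbon is C-1 by definition.
This places a fluoro group at C-5; a methyl group at C-3.
The substituents are ordered alphabetically, ignoring any di-/tri- multipliers.
Assembling the pieces gives 5-fluoro-3-methylheptanoic acid.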